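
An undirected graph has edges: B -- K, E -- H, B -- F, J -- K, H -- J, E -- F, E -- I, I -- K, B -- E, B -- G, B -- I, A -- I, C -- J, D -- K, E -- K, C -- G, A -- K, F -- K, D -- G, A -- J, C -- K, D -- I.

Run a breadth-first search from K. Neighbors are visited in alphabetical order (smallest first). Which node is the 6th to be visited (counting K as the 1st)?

E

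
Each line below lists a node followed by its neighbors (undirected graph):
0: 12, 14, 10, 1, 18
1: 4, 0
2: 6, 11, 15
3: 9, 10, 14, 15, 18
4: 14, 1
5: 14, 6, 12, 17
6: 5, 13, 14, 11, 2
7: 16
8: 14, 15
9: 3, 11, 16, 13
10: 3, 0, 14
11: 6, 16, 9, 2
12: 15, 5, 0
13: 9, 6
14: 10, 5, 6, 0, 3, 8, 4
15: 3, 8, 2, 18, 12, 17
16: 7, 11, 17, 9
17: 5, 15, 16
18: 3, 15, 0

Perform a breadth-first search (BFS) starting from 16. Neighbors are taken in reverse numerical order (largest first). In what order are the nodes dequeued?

16 → 17 → 11 → 9 → 7 → 15 → 5 → 6 → 2 → 13 → 3 → 18 → 12 → 8 → 14 → 10 → 0 → 4 → 1

Visit 16; enqueue 17, 11, 9, 7 → queue [17, 11, 9, 7]
Visit 17; enqueue 15, 5 → queue [11, 9, 7, 15, 5]
Visit 11; enqueue 6, 2 → queue [9, 7, 15, 5, 6, 2]
Visit 9; enqueue 13, 3 → queue [7, 15, 5, 6, 2, 13, 3]
Visit 7 → queue [15, 5, 6, 2, 13, 3]
Visit 15; enqueue 18, 12, 8 → queue [5, 6, 2, 13, 3, 18, 12, 8]
Visit 5; enqueue 14 → queue [6, 2, 13, 3, 18, 12, 8, 14]
Visit 6 → queue [2, 13, 3, 18, 12, 8, 14]
Visit 2 → queue [13, 3, 18, 12, 8, 14]
Visit 13 → queue [3, 18, 12, 8, 14]
Visit 3; enqueue 10 → queue [18, 12, 8, 14, 10]
Visit 18; enqueue 0 → queue [12, 8, 14, 10, 0]
Visit 12 → queue [8, 14, 10, 0]
Visit 8 → queue [14, 10, 0]
Visit 14; enqueue 4 → queue [10, 0, 4]
Visit 10 → queue [0, 4]
Visit 0; enqueue 1 → queue [4, 1]
Visit 4 → queue [1]
Visit 1 → queue []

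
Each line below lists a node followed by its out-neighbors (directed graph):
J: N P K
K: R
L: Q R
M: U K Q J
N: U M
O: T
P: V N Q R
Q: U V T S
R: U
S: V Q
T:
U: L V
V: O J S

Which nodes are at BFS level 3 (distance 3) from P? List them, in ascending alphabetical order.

K, L

Level 0: P
Level 1: N, Q, R, V
Level 2: J, M, O, S, T, U
Level 3: K, L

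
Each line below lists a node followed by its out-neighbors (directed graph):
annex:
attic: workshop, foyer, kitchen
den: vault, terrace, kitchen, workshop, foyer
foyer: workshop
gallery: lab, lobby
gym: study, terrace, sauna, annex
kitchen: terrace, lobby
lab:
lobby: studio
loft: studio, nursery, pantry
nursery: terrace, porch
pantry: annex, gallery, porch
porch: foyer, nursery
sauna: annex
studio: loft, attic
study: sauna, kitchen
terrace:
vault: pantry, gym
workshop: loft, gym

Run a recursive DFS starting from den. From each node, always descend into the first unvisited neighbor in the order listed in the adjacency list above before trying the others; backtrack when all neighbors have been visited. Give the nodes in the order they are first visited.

Visit den
den → vault
vault → pantry
pantry → annex
pantry → gallery
gallery → lab
gallery → lobby
lobby → studio
studio → loft
loft → nursery
nursery → terrace
nursery → porch
porch → foyer
foyer → workshop
workshop → gym
gym → study
study → sauna
study → kitchen
studio → attic

den, vault, pantry, annex, gallery, lab, lobby, studio, loft, nursery, terrace, porch, foyer, workshop, gym, study, sauna, kitchen, attic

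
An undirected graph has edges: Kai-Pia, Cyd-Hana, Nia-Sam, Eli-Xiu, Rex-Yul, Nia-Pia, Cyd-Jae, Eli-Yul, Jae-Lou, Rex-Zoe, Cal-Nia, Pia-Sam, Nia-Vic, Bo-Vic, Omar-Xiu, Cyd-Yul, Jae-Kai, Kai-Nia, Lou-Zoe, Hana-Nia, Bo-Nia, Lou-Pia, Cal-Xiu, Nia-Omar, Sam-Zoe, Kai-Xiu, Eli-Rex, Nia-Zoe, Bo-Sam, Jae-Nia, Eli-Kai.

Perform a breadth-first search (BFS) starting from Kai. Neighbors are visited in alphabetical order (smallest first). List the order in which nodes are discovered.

Kai Eli Jae Nia Pia Xiu Rex Yul Cyd Lou Bo Cal Hana Omar Sam Vic Zoe

Visit Kai; enqueue Eli, Jae, Nia, Pia, Xiu → queue [Eli, Jae, Nia, Pia, Xiu]
Visit Eli; enqueue Rex, Yul → queue [Jae, Nia, Pia, Xiu, Rex, Yul]
Visit Jae; enqueue Cyd, Lou → queue [Nia, Pia, Xiu, Rex, Yul, Cyd, Lou]
Visit Nia; enqueue Bo, Cal, Hana, Omar, Sam, Vic, Zoe → queue [Pia, Xiu, Rex, Yul, Cyd, Lou, Bo, Cal, Hana, Omar, Sam, Vic, Zoe]
Visit Pia → queue [Xiu, Rex, Yul, Cyd, Lou, Bo, Cal, Hana, Omar, Sam, Vic, Zoe]
Visit Xiu → queue [Rex, Yul, Cyd, Lou, Bo, Cal, Hana, Omar, Sam, Vic, Zoe]
Visit Rex → queue [Yul, Cyd, Lou, Bo, Cal, Hana, Omar, Sam, Vic, Zoe]
Visit Yul → queue [Cyd, Lou, Bo, Cal, Hana, Omar, Sam, Vic, Zoe]
Visit Cyd → queue [Lou, Bo, Cal, Hana, Omar, Sam, Vic, Zoe]
Visit Lou → queue [Bo, Cal, Hana, Omar, Sam, Vic, Zoe]
Visit Bo → queue [Cal, Hana, Omar, Sam, Vic, Zoe]
Visit Cal → queue [Hana, Omar, Sam, Vic, Zoe]
Visit Hana → queue [Omar, Sam, Vic, Zoe]
Visit Omar → queue [Sam, Vic, Zoe]
Visit Sam → queue [Vic, Zoe]
Visit Vic → queue [Zoe]
Visit Zoe → queue []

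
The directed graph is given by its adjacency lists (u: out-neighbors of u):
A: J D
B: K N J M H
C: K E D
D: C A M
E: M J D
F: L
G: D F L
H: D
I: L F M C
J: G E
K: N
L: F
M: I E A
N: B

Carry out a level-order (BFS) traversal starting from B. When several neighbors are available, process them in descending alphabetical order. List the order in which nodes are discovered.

Visit B; enqueue N, M, K, J, H → queue [N, M, K, J, H]
Visit N → queue [M, K, J, H]
Visit M; enqueue I, E, A → queue [K, J, H, I, E, A]
Visit K → queue [J, H, I, E, A]
Visit J; enqueue G → queue [H, I, E, A, G]
Visit H; enqueue D → queue [I, E, A, G, D]
Visit I; enqueue L, F, C → queue [E, A, G, D, L, F, C]
Visit E → queue [A, G, D, L, F, C]
Visit A → queue [G, D, L, F, C]
Visit G → queue [D, L, F, C]
Visit D → queue [L, F, C]
Visit L → queue [F, C]
Visit F → queue [C]
Visit C → queue []

B, N, M, K, J, H, I, E, A, G, D, L, F, C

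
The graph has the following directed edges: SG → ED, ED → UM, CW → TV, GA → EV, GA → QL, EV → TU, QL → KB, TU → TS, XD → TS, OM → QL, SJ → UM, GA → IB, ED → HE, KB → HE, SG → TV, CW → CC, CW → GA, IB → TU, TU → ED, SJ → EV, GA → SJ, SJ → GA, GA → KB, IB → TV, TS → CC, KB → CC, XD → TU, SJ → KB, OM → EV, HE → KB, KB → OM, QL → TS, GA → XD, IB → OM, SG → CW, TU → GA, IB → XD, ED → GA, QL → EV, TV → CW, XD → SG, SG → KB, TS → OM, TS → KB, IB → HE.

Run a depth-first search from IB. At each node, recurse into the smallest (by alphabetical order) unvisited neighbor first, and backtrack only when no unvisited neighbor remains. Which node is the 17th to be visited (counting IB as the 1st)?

TV

Visit IB
IB → HE
HE → KB
KB → CC
KB → OM
OM → EV
EV → TU
TU → ED
ED → GA
GA → QL
QL → TS
GA → SJ
SJ → UM
GA → XD
XD → SG
SG → CW
CW → TV

Visit order: IB, HE, KB, CC, OM, EV, TU, ED, GA, QL, TS, SJ, UM, XD, SG, CW, TV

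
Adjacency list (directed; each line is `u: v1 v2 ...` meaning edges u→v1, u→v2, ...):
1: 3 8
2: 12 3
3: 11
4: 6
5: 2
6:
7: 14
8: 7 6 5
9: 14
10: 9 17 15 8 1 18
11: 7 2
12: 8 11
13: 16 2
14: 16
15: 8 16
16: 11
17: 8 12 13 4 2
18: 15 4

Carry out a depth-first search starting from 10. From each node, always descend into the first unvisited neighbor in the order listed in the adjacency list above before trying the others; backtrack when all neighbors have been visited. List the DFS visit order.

Visit 10
10 → 9
9 → 14
14 → 16
16 → 11
11 → 7
11 → 2
2 → 12
12 → 8
8 → 6
8 → 5
2 → 3
10 → 17
17 → 13
17 → 4
10 → 15
10 → 1
10 → 18

10, 9, 14, 16, 11, 7, 2, 12, 8, 6, 5, 3, 17, 13, 4, 15, 1, 18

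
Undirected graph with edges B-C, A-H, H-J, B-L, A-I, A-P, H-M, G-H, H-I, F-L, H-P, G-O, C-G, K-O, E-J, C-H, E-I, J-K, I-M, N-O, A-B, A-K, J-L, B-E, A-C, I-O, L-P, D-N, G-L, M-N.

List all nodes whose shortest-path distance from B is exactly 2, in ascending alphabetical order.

Level 0: B
Level 1: A, C, E, L
Level 2: F, G, H, I, J, K, P
Level 3: M, O
Level 4: N
Level 5: D

F, G, H, I, J, K, P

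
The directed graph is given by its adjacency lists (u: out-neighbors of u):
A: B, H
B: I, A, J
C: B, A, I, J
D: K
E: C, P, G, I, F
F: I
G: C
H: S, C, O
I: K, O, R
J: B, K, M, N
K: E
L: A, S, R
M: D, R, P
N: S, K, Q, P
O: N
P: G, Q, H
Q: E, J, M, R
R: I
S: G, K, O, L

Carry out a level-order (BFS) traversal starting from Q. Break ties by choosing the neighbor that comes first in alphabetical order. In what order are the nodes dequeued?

Visit Q; enqueue E, J, M, R → queue [E, J, M, R]
Visit E; enqueue C, F, G, I, P → queue [J, M, R, C, F, G, I, P]
Visit J; enqueue B, K, N → queue [M, R, C, F, G, I, P, B, K, N]
Visit M; enqueue D → queue [R, C, F, G, I, P, B, K, N, D]
Visit R → queue [C, F, G, I, P, B, K, N, D]
Visit C; enqueue A → queue [F, G, I, P, B, K, N, D, A]
Visit F → queue [G, I, P, B, K, N, D, A]
Visit G → queue [I, P, B, K, N, D, A]
Visit I; enqueue O → queue [P, B, K, N, D, A, O]
Visit P; enqueue H → queue [B, K, N, D, A, O, H]
Visit B → queue [K, N, D, A, O, H]
Visit K → queue [N, D, A, O, H]
Visit N; enqueue S → queue [D, A, O, H, S]
Visit D → queue [A, O, H, S]
Visit A → queue [O, H, S]
Visit O → queue [H, S]
Visit H → queue [S]
Visit S; enqueue L → queue [L]
Visit L → queue []

Q → E → J → M → R → C → F → G → I → P → B → K → N → D → A → O → H → S → L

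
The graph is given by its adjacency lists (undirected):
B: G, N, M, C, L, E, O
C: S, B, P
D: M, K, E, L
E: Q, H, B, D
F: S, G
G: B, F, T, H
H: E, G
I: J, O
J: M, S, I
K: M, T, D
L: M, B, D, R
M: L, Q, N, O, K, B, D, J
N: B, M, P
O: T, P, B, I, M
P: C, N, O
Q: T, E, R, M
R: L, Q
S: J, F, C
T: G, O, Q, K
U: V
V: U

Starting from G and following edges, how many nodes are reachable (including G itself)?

19

BFS from G visits: G, B, F, H, T, C, E, L, M, N, O, S, K, Q, P, D, R, J, I
Reachable nodes: 19 of 21 total.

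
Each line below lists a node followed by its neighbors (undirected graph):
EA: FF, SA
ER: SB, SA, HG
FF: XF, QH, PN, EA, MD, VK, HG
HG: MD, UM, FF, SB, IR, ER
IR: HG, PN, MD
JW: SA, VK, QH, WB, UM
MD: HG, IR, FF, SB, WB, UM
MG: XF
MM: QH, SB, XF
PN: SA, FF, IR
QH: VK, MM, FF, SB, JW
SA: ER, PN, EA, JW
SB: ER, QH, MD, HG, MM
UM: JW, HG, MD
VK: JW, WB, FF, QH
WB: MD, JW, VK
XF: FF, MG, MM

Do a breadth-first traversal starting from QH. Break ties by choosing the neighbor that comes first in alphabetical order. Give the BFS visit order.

QH, FF, JW, MM, SB, VK, EA, HG, MD, PN, XF, SA, UM, WB, ER, IR, MG

Visit QH; enqueue FF, JW, MM, SB, VK → queue [FF, JW, MM, SB, VK]
Visit FF; enqueue EA, HG, MD, PN, XF → queue [JW, MM, SB, VK, EA, HG, MD, PN, XF]
Visit JW; enqueue SA, UM, WB → queue [MM, SB, VK, EA, HG, MD, PN, XF, SA, UM, WB]
Visit MM → queue [SB, VK, EA, HG, MD, PN, XF, SA, UM, WB]
Visit SB; enqueue ER → queue [VK, EA, HG, MD, PN, XF, SA, UM, WB, ER]
Visit VK → queue [EA, HG, MD, PN, XF, SA, UM, WB, ER]
Visit EA → queue [HG, MD, PN, XF, SA, UM, WB, ER]
Visit HG; enqueue IR → queue [MD, PN, XF, SA, UM, WB, ER, IR]
Visit MD → queue [PN, XF, SA, UM, WB, ER, IR]
Visit PN → queue [XF, SA, UM, WB, ER, IR]
Visit XF; enqueue MG → queue [SA, UM, WB, ER, IR, MG]
Visit SA → queue [UM, WB, ER, IR, MG]
Visit UM → queue [WB, ER, IR, MG]
Visit WB → queue [ER, IR, MG]
Visit ER → queue [IR, MG]
Visit IR → queue [MG]
Visit MG → queue []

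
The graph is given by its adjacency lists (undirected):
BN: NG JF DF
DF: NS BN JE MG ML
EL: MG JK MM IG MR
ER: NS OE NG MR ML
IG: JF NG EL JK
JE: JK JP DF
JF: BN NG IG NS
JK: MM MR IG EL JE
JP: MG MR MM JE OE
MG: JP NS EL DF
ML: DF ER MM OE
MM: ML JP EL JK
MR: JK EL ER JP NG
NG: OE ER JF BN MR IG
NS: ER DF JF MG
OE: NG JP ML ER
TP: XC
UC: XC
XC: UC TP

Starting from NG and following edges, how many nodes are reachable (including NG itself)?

16

BFS from NG visits: NG, OE, MR, JF, IG, ER, BN, ML, JP, JK, EL, NS, DF, MM, MG, JE
Reachable nodes: 16 of 19 total.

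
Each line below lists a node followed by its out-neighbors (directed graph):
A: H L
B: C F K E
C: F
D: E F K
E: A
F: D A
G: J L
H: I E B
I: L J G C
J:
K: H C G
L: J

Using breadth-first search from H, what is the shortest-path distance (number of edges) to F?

Level 0: H
Level 1: B, E, I
Level 2: A, C, F, G, J, K, L
Level 3: D
F first appears at level 2.

2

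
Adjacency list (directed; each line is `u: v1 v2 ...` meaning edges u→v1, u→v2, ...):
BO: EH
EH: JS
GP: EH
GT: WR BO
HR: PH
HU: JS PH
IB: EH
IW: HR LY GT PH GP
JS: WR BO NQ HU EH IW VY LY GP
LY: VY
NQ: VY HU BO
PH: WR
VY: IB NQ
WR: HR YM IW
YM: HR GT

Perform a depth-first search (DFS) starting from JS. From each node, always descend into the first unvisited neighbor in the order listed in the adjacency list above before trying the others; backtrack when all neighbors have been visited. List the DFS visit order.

JS, WR, HR, PH, YM, GT, BO, EH, IW, LY, VY, IB, NQ, HU, GP

Visit JS
JS → WR
WR → HR
HR → PH
WR → YM
YM → GT
GT → BO
BO → EH
WR → IW
IW → LY
LY → VY
VY → IB
VY → NQ
NQ → HU
IW → GP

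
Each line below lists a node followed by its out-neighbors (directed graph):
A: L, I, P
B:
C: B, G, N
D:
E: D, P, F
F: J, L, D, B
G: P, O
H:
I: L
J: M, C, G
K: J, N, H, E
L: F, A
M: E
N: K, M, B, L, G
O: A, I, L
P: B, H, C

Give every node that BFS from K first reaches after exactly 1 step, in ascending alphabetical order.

E, H, J, N

Level 0: K
Level 1: E, H, J, N
Level 2: B, C, D, F, G, L, M, P
Level 3: A, O
Level 4: I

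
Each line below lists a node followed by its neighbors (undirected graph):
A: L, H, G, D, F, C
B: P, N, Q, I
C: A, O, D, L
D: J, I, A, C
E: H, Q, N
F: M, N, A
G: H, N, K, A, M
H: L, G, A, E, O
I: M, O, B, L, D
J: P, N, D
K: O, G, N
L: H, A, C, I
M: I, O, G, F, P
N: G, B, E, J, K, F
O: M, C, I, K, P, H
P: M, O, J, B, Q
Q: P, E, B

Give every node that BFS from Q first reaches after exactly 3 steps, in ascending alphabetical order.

A, C, D, F, G, K, L

Level 0: Q
Level 1: B, E, P
Level 2: H, I, J, M, N, O
Level 3: A, C, D, F, G, K, L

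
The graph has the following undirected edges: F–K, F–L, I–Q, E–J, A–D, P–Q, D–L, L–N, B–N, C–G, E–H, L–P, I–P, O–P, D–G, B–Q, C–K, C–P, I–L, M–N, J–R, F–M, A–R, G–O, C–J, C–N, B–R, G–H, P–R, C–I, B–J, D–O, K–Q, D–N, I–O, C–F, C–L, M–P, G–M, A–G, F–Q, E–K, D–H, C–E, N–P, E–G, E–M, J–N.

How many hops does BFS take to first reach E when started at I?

2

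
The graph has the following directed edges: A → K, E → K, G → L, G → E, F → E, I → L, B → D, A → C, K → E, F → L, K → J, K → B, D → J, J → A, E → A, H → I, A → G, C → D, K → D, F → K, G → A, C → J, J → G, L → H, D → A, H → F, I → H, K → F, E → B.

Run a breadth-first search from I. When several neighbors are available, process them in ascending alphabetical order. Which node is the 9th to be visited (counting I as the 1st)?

D

Visit I; enqueue H, L → queue [H, L]
Visit H; enqueue F → queue [L, F]
Visit L → queue [F]
Visit F; enqueue E, K → queue [E, K]
Visit E; enqueue A, B → queue [K, A, B]
Visit K; enqueue D, J → queue [A, B, D, J]
Visit A; enqueue C, G → queue [B, D, J, C, G]
Visit B → queue [D, J, C, G]
Visit D → queue [J, C, G]
Visit J → queue [C, G]
Visit C → queue [G]
Visit G → queue []

Visit order: I, H, L, F, E, K, A, B, D, J, C, G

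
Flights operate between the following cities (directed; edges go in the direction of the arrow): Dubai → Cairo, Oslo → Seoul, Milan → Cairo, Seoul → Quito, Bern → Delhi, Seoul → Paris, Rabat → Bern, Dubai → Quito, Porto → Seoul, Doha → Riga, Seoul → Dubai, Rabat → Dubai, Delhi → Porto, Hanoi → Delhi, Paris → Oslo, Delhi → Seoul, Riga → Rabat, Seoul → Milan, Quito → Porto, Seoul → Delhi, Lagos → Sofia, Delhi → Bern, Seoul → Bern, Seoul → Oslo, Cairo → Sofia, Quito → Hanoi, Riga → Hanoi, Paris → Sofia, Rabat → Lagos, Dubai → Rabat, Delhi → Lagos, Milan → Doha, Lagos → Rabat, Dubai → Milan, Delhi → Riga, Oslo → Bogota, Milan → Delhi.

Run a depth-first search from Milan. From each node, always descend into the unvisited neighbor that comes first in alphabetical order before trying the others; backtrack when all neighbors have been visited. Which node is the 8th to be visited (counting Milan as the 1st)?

Visit Milan
Milan → Cairo
Cairo → Sofia
Milan → Delhi
Delhi → Bern
Delhi → Lagos
Lagos → Rabat
Rabat → Dubai
Dubai → Quito
Quito → Hanoi
Quito → Porto
Porto → Seoul
Seoul → Oslo
Oslo → Bogota
Seoul → Paris
Delhi → Riga
Milan → Doha

Visit order: Milan, Cairo, Sofia, Delhi, Bern, Lagos, Rabat, Dubai, Quito, Hanoi, Porto, Seoul, Oslo, Bogota, Paris, Riga, Doha

Dubai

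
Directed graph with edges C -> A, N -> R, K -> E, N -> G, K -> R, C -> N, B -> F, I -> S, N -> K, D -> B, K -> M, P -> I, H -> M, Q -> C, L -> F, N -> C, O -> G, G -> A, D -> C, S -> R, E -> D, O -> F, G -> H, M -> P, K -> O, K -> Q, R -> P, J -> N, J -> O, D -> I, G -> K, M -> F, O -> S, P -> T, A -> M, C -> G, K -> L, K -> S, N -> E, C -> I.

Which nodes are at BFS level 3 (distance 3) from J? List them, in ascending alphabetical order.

Level 0: J
Level 1: N, O
Level 2: C, E, F, G, K, R, S
Level 3: A, D, H, I, L, M, P, Q
Level 4: B, T

A, D, H, I, L, M, P, Q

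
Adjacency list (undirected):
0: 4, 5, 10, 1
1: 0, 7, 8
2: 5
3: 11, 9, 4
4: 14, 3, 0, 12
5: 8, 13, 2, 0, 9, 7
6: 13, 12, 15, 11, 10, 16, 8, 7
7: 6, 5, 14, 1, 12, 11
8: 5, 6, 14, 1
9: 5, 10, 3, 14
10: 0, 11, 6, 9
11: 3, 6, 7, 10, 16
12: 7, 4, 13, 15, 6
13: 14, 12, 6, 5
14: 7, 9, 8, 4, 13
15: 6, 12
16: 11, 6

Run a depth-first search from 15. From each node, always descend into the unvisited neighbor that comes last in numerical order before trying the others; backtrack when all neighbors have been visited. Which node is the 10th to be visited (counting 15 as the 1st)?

Visit 15
15 → 12
12 → 13
13 → 14
14 → 9
9 → 10
10 → 11
11 → 16
16 → 6
6 → 8
8 → 5
5 → 7
7 → 1
1 → 0
0 → 4
4 → 3
5 → 2

Visit order: 15, 12, 13, 14, 9, 10, 11, 16, 6, 8, 5, 7, 1, 0, 4, 3, 2

8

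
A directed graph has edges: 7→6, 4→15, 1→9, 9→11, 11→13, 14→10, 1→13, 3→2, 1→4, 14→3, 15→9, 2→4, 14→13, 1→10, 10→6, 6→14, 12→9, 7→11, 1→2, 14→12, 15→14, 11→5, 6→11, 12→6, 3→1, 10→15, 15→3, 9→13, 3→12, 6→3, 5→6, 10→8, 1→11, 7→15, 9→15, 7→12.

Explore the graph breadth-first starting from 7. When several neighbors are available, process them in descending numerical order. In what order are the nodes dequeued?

7 15 12 11 6 14 9 3 13 5 10 2 1 8 4

Visit 7; enqueue 15, 12, 11, 6 → queue [15, 12, 11, 6]
Visit 15; enqueue 14, 9, 3 → queue [12, 11, 6, 14, 9, 3]
Visit 12 → queue [11, 6, 14, 9, 3]
Visit 11; enqueue 13, 5 → queue [6, 14, 9, 3, 13, 5]
Visit 6 → queue [14, 9, 3, 13, 5]
Visit 14; enqueue 10 → queue [9, 3, 13, 5, 10]
Visit 9 → queue [3, 13, 5, 10]
Visit 3; enqueue 2, 1 → queue [13, 5, 10, 2, 1]
Visit 13 → queue [5, 10, 2, 1]
Visit 5 → queue [10, 2, 1]
Visit 10; enqueue 8 → queue [2, 1, 8]
Visit 2; enqueue 4 → queue [1, 8, 4]
Visit 1 → queue [8, 4]
Visit 8 → queue [4]
Visit 4 → queue []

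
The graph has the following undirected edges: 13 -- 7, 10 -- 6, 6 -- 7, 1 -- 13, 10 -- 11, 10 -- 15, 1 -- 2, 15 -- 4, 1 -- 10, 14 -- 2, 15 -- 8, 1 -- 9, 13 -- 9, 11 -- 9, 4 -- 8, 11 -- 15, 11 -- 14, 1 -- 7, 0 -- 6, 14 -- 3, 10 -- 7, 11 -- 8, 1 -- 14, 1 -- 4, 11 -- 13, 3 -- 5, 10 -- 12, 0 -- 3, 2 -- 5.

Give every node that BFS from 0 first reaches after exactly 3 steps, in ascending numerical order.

1, 2, 11, 12, 13, 15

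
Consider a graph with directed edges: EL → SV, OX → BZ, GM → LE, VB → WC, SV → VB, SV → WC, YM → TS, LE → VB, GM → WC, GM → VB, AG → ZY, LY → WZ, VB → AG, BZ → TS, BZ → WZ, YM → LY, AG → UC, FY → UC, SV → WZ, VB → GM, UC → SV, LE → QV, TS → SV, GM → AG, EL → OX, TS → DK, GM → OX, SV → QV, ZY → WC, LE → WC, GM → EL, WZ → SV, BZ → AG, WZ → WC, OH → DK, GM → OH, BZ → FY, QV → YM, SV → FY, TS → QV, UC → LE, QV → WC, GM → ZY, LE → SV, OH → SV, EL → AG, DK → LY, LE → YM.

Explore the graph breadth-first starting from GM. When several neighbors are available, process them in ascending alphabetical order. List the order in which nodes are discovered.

Visit GM; enqueue AG, EL, LE, OH, OX, VB, WC, ZY → queue [AG, EL, LE, OH, OX, VB, WC, ZY]
Visit AG; enqueue UC → queue [EL, LE, OH, OX, VB, WC, ZY, UC]
Visit EL; enqueue SV → queue [LE, OH, OX, VB, WC, ZY, UC, SV]
Visit LE; enqueue QV, YM → queue [OH, OX, VB, WC, ZY, UC, SV, QV, YM]
Visit OH; enqueue DK → queue [OX, VB, WC, ZY, UC, SV, QV, YM, DK]
Visit OX; enqueue BZ → queue [VB, WC, ZY, UC, SV, QV, YM, DK, BZ]
Visit VB → queue [WC, ZY, UC, SV, QV, YM, DK, BZ]
Visit WC → queue [ZY, UC, SV, QV, YM, DK, BZ]
Visit ZY → queue [UC, SV, QV, YM, DK, BZ]
Visit UC → queue [SV, QV, YM, DK, BZ]
Visit SV; enqueue FY, WZ → queue [QV, YM, DK, BZ, FY, WZ]
Visit QV → queue [YM, DK, BZ, FY, WZ]
Visit YM; enqueue LY, TS → queue [DK, BZ, FY, WZ, LY, TS]
Visit DK → queue [BZ, FY, WZ, LY, TS]
Visit BZ → queue [FY, WZ, LY, TS]
Visit FY → queue [WZ, LY, TS]
Visit WZ → queue [LY, TS]
Visit LY → queue [TS]
Visit TS → queue []

GM → AG → EL → LE → OH → OX → VB → WC → ZY → UC → SV → QV → YM → DK → BZ → FY → WZ → LY → TS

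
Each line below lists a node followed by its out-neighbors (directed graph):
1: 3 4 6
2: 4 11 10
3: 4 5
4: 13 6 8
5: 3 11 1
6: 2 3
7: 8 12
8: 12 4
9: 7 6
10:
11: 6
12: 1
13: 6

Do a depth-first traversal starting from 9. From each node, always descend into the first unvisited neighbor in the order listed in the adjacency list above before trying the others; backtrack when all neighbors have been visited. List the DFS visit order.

9 → 7 → 8 → 12 → 1 → 3 → 4 → 13 → 6 → 2 → 11 → 10 → 5

Visit 9
9 → 7
7 → 8
8 → 12
12 → 1
1 → 3
3 → 4
4 → 13
13 → 6
6 → 2
2 → 11
2 → 10
3 → 5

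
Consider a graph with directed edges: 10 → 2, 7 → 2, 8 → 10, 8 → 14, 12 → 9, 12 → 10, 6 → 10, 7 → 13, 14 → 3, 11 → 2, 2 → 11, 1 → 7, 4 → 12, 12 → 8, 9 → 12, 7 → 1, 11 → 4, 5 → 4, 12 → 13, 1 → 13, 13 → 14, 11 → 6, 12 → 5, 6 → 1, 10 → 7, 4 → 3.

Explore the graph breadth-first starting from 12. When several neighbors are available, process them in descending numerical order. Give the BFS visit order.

12 -> 13 -> 10 -> 9 -> 8 -> 5 -> 14 -> 7 -> 2 -> 4 -> 3 -> 1 -> 11 -> 6

Visit 12; enqueue 13, 10, 9, 8, 5 → queue [13, 10, 9, 8, 5]
Visit 13; enqueue 14 → queue [10, 9, 8, 5, 14]
Visit 10; enqueue 7, 2 → queue [9, 8, 5, 14, 7, 2]
Visit 9 → queue [8, 5, 14, 7, 2]
Visit 8 → queue [5, 14, 7, 2]
Visit 5; enqueue 4 → queue [14, 7, 2, 4]
Visit 14; enqueue 3 → queue [7, 2, 4, 3]
Visit 7; enqueue 1 → queue [2, 4, 3, 1]
Visit 2; enqueue 11 → queue [4, 3, 1, 11]
Visit 4 → queue [3, 1, 11]
Visit 3 → queue [1, 11]
Visit 1 → queue [11]
Visit 11; enqueue 6 → queue [6]
Visit 6 → queue []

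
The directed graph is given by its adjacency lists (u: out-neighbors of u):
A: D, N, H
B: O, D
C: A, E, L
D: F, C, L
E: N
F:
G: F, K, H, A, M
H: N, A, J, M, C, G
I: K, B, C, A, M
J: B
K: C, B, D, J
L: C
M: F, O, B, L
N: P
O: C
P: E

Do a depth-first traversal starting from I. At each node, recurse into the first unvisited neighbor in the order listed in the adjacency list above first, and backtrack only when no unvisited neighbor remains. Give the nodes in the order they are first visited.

Visit I
I → K
K → C
C → A
A → D
D → F
D → L
A → N
N → P
P → E
A → H
H → J
J → B
B → O
H → M
H → G

I, K, C, A, D, F, L, N, P, E, H, J, B, O, M, G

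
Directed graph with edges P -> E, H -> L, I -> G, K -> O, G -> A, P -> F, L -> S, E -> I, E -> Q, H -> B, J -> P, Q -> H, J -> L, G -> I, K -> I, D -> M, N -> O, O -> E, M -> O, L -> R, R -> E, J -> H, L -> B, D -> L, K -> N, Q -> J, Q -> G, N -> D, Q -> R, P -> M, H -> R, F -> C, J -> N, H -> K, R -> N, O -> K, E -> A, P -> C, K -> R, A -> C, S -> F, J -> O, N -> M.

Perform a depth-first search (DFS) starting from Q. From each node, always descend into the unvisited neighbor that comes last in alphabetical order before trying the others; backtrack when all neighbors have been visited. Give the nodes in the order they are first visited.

Q, R, N, O, K, I, G, A, C, E, M, D, L, S, F, B, J, P, H

Visit Q
Q → R
R → N
N → O
O → K
K → I
I → G
G → A
A → C
O → E
N → M
N → D
D → L
L → S
S → F
L → B
Q → J
J → P
J → H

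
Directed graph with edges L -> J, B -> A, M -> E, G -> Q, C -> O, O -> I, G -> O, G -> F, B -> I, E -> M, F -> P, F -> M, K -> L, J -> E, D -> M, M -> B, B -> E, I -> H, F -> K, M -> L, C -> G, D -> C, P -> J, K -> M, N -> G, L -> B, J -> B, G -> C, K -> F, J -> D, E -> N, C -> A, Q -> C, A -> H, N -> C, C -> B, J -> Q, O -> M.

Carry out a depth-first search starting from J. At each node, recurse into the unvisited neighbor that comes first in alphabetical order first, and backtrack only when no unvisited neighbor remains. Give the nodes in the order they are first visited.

Visit J
J → B
B → A
A → H
B → E
E → M
M → L
E → N
N → C
C → G
G → F
F → K
F → P
G → O
O → I
G → Q
J → D

J, B, A, H, E, M, L, N, C, G, F, K, P, O, I, Q, D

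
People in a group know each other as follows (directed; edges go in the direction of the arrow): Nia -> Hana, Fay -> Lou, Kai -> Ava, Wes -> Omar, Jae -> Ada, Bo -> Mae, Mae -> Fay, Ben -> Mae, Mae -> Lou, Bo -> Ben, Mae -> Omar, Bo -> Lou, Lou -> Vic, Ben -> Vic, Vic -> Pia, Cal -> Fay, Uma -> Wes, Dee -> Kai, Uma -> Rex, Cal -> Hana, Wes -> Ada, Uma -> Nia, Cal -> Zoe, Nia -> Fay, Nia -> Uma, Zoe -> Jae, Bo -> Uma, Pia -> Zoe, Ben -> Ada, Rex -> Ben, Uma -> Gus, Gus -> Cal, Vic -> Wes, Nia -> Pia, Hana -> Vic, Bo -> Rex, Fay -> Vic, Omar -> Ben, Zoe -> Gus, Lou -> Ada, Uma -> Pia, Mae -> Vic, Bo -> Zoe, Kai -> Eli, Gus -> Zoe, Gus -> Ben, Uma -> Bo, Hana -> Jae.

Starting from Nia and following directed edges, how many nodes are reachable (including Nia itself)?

BFS from Nia visits: Nia, Uma, Pia, Hana, Fay, Wes, Rex, Gus, Bo, Zoe, Vic, Jae, Lou, Omar, Ada, Ben, Cal, Mae
Reachable nodes: 18 of 22 total.

18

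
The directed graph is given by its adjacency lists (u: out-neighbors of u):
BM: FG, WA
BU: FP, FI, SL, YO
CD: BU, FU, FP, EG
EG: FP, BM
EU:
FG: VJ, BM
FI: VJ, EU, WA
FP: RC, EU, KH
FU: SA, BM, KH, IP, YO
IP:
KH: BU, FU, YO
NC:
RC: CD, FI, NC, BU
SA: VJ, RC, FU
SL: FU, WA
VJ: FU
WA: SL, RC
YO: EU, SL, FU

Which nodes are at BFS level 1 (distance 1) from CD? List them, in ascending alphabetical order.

BU, EG, FP, FU

Level 0: CD
Level 1: BU, EG, FP, FU
Level 2: BM, EU, FI, IP, KH, RC, SA, SL, YO
Level 3: FG, NC, VJ, WA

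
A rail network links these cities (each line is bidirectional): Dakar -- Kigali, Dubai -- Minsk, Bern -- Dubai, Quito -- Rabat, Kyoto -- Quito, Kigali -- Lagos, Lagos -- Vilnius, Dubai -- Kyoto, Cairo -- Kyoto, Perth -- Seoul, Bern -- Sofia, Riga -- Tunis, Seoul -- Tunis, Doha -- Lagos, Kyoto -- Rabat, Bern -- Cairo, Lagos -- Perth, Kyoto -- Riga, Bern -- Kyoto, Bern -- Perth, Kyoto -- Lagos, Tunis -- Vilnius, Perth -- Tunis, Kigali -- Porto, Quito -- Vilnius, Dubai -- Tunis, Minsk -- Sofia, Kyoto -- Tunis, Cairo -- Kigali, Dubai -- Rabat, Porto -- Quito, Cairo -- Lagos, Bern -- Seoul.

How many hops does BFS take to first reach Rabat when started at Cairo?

Level 0: Cairo
Level 1: Bern, Kigali, Kyoto, Lagos
Level 2: Dakar, Doha, Dubai, Perth, Porto, Quito, Rabat, Riga, Seoul, Sofia, Tunis, Vilnius
Level 3: Minsk
Rabat first appears at level 2.

2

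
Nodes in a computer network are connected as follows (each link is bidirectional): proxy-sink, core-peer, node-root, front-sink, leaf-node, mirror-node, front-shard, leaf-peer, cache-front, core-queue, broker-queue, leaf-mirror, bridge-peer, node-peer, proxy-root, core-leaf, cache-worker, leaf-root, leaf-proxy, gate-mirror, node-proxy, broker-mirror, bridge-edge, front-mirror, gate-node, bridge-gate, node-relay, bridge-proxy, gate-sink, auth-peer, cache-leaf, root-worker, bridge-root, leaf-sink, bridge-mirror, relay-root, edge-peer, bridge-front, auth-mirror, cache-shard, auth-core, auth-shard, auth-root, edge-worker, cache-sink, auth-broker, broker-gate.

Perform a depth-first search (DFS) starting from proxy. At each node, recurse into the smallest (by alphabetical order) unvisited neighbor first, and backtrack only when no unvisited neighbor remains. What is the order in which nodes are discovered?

proxy, bridge, edge, peer, auth, broker, gate, mirror, front, cache, leaf, core, queue, node, relay, root, worker, sink, shard

Visit proxy
proxy → bridge
bridge → edge
edge → peer
peer → auth
auth → broker
broker → gate
gate → mirror
mirror → front
front → cache
cache → leaf
leaf → core
core → queue
leaf → node
node → relay
relay → root
root → worker
leaf → sink
cache → shard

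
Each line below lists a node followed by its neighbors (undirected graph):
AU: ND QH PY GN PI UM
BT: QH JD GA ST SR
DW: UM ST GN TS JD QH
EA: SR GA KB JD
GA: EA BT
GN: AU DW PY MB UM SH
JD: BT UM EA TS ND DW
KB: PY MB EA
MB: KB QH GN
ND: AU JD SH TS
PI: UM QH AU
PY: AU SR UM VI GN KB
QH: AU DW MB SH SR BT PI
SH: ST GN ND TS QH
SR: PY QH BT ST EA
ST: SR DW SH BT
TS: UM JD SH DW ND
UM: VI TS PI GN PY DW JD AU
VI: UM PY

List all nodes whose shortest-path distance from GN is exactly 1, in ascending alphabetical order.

AU, DW, MB, PY, SH, UM

Level 0: GN
Level 1: AU, DW, MB, PY, SH, UM
Level 2: JD, KB, ND, PI, QH, SR, ST, TS, VI
Level 3: BT, EA
Level 4: GA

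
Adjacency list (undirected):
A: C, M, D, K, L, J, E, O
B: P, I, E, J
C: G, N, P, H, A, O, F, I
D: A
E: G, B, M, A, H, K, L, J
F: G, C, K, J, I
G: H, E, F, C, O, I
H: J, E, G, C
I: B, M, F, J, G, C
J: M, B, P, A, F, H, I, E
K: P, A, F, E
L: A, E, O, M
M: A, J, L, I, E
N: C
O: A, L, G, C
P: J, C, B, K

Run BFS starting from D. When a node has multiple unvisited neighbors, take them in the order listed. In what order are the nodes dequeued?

D → A → C → M → K → L → J → E → O → G → N → P → H → F → I → B

Visit D; enqueue A → queue [A]
Visit A; enqueue C, M, K, L, J, E, O → queue [C, M, K, L, J, E, O]
Visit C; enqueue G, N, P, H, F, I → queue [M, K, L, J, E, O, G, N, P, H, F, I]
Visit M → queue [K, L, J, E, O, G, N, P, H, F, I]
Visit K → queue [L, J, E, O, G, N, P, H, F, I]
Visit L → queue [J, E, O, G, N, P, H, F, I]
Visit J; enqueue B → queue [E, O, G, N, P, H, F, I, B]
Visit E → queue [O, G, N, P, H, F, I, B]
Visit O → queue [G, N, P, H, F, I, B]
Visit G → queue [N, P, H, F, I, B]
Visit N → queue [P, H, F, I, B]
Visit P → queue [H, F, I, B]
Visit H → queue [F, I, B]
Visit F → queue [I, B]
Visit I → queue [B]
Visit B → queue []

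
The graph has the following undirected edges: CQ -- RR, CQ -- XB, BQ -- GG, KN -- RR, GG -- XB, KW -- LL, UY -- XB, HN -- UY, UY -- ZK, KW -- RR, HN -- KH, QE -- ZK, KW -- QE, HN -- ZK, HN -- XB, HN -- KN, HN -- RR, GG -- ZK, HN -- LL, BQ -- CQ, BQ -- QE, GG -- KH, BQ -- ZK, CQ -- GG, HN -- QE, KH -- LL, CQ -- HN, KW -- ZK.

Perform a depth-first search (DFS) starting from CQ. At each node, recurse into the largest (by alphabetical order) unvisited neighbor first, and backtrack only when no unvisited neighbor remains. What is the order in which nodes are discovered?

CQ -> XB -> UY -> ZK -> QE -> KW -> RR -> KN -> HN -> LL -> KH -> GG -> BQ

Visit CQ
CQ → XB
XB → UY
UY → ZK
ZK → QE
QE → KW
KW → RR
RR → KN
KN → HN
HN → LL
LL → KH
KH → GG
GG → BQ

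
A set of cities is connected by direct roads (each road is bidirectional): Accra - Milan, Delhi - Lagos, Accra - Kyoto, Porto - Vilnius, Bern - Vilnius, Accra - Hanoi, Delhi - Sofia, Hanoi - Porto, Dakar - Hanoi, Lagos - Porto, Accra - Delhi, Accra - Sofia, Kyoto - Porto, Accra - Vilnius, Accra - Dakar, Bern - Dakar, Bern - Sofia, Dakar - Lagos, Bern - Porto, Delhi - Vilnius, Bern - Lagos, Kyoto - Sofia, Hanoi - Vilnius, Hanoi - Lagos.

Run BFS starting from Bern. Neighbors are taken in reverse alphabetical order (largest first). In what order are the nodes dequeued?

Bern, Vilnius, Sofia, Porto, Lagos, Dakar, Hanoi, Delhi, Accra, Kyoto, Milan

Visit Bern; enqueue Vilnius, Sofia, Porto, Lagos, Dakar → queue [Vilnius, Sofia, Porto, Lagos, Dakar]
Visit Vilnius; enqueue Hanoi, Delhi, Accra → queue [Sofia, Porto, Lagos, Dakar, Hanoi, Delhi, Accra]
Visit Sofia; enqueue Kyoto → queue [Porto, Lagos, Dakar, Hanoi, Delhi, Accra, Kyoto]
Visit Porto → queue [Lagos, Dakar, Hanoi, Delhi, Accra, Kyoto]
Visit Lagos → queue [Dakar, Hanoi, Delhi, Accra, Kyoto]
Visit Dakar → queue [Hanoi, Delhi, Accra, Kyoto]
Visit Hanoi → queue [Delhi, Accra, Kyoto]
Visit Delhi → queue [Accra, Kyoto]
Visit Accra; enqueue Milan → queue [Kyoto, Milan]
Visit Kyoto → queue [Milan]
Visit Milan → queue []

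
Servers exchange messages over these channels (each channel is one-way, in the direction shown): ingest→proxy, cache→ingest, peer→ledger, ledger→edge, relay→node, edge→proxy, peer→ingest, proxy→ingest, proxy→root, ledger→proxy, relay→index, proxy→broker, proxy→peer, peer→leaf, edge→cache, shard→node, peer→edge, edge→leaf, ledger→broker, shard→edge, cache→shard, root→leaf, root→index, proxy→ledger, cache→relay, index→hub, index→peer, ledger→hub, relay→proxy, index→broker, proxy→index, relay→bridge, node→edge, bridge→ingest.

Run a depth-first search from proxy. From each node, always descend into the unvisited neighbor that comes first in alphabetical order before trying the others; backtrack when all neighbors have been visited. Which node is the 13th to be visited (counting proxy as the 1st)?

Visit proxy
proxy → broker
proxy → index
index → hub
index → peer
peer → edge
edge → cache
cache → ingest
cache → relay
relay → bridge
relay → node
cache → shard
edge → leaf
peer → ledger
proxy → root

Visit order: proxy, broker, index, hub, peer, edge, cache, ingest, relay, bridge, node, shard, leaf, ledger, root

leaf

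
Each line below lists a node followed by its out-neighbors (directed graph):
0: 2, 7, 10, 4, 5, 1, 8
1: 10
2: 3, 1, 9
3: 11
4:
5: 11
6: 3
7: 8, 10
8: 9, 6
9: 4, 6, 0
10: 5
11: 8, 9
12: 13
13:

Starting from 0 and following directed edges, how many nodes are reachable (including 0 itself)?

12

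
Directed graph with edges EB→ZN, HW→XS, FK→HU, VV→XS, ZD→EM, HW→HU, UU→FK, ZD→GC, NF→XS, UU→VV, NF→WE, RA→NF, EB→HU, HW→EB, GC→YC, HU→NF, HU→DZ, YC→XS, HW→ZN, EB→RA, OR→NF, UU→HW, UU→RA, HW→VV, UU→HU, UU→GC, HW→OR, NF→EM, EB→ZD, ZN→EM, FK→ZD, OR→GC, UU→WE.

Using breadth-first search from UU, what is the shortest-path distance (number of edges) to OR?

2

Level 0: UU
Level 1: FK, GC, HU, HW, RA, VV, WE
Level 2: DZ, EB, NF, OR, XS, YC, ZD, ZN
Level 3: EM
OR first appears at level 2.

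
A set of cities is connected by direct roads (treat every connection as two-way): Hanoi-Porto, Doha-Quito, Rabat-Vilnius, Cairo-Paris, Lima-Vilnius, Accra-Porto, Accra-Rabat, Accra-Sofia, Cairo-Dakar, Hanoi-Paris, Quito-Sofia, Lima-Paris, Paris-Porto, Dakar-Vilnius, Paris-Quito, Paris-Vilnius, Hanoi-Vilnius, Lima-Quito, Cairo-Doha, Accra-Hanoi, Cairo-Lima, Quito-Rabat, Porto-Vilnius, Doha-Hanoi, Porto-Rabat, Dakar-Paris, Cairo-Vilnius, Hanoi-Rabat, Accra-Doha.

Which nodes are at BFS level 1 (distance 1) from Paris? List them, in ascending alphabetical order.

Cairo, Dakar, Hanoi, Lima, Porto, Quito, Vilnius

Level 0: Paris
Level 1: Cairo, Dakar, Hanoi, Lima, Porto, Quito, Vilnius
Level 2: Accra, Doha, Rabat, Sofia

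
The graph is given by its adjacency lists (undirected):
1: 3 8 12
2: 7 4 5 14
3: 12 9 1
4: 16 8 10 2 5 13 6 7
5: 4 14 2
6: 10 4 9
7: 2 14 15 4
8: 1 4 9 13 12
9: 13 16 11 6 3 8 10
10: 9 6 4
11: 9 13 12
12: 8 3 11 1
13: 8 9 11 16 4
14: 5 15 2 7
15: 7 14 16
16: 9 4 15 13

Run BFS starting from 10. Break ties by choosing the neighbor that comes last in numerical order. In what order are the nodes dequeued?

Visit 10; enqueue 9, 6, 4 → queue [9, 6, 4]
Visit 9; enqueue 16, 13, 11, 8, 3 → queue [6, 4, 16, 13, 11, 8, 3]
Visit 6 → queue [4, 16, 13, 11, 8, 3]
Visit 4; enqueue 7, 5, 2 → queue [16, 13, 11, 8, 3, 7, 5, 2]
Visit 16; enqueue 15 → queue [13, 11, 8, 3, 7, 5, 2, 15]
Visit 13 → queue [11, 8, 3, 7, 5, 2, 15]
Visit 11; enqueue 12 → queue [8, 3, 7, 5, 2, 15, 12]
Visit 8; enqueue 1 → queue [3, 7, 5, 2, 15, 12, 1]
Visit 3 → queue [7, 5, 2, 15, 12, 1]
Visit 7; enqueue 14 → queue [5, 2, 15, 12, 1, 14]
Visit 5 → queue [2, 15, 12, 1, 14]
Visit 2 → queue [15, 12, 1, 14]
Visit 15 → queue [12, 1, 14]
Visit 12 → queue [1, 14]
Visit 1 → queue [14]
Visit 14 → queue []

10, 9, 6, 4, 16, 13, 11, 8, 3, 7, 5, 2, 15, 12, 1, 14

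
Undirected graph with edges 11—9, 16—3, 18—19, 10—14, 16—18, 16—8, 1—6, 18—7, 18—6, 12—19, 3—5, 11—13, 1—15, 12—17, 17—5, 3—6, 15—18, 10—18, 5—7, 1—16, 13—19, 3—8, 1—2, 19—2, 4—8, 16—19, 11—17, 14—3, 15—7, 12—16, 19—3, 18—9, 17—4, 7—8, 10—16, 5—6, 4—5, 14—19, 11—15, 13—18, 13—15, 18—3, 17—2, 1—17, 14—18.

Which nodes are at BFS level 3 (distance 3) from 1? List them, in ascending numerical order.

9, 14

Level 0: 1
Level 1: 2, 6, 15, 16, 17
Level 2: 3, 4, 5, 7, 8, 10, 11, 12, 13, 18, 19
Level 3: 9, 14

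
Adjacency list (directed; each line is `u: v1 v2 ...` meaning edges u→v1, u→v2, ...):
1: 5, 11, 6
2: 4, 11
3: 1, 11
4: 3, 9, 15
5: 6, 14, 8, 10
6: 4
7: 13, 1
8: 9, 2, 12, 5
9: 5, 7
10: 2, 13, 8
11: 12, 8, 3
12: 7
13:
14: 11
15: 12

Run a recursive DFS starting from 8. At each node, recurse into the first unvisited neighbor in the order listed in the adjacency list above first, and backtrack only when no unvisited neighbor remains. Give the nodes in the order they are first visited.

Visit 8
8 → 9
9 → 5
5 → 6
6 → 4
4 → 3
3 → 1
1 → 11
11 → 12
12 → 7
7 → 13
4 → 15
5 → 14
5 → 10
10 → 2

8 9 5 6 4 3 1 11 12 7 13 15 14 10 2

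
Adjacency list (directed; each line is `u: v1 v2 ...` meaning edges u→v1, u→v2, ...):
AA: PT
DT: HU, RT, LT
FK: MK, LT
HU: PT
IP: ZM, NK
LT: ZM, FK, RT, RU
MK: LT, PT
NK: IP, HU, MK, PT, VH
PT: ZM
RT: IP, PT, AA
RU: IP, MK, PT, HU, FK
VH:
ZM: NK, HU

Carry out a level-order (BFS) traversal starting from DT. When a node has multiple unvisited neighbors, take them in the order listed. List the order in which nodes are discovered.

Visit DT; enqueue HU, RT, LT → queue [HU, RT, LT]
Visit HU; enqueue PT → queue [RT, LT, PT]
Visit RT; enqueue IP, AA → queue [LT, PT, IP, AA]
Visit LT; enqueue ZM, FK, RU → queue [PT, IP, AA, ZM, FK, RU]
Visit PT → queue [IP, AA, ZM, FK, RU]
Visit IP; enqueue NK → queue [AA, ZM, FK, RU, NK]
Visit AA → queue [ZM, FK, RU, NK]
Visit ZM → queue [FK, RU, NK]
Visit FK; enqueue MK → queue [RU, NK, MK]
Visit RU → queue [NK, MK]
Visit NK; enqueue VH → queue [MK, VH]
Visit MK → queue [VH]
Visit VH → queue []

DT, HU, RT, LT, PT, IP, AA, ZM, FK, RU, NK, MK, VH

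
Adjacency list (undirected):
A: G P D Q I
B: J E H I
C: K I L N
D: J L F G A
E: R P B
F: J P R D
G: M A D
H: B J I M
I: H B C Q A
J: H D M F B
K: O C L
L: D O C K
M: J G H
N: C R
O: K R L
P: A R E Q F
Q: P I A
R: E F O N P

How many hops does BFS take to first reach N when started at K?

Level 0: K
Level 1: C, L, O
Level 2: D, I, N, R
Level 3: A, B, E, F, G, H, J, P, Q
Level 4: M
N first appears at level 2.

2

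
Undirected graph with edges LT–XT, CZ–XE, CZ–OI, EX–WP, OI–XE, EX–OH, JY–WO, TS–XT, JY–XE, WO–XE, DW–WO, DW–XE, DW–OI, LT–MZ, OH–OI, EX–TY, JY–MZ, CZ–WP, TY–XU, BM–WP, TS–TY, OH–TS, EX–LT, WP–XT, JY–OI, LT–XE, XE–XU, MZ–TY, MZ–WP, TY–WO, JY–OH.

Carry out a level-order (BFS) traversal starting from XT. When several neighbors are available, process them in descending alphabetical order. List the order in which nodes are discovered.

XT WP TS LT MZ EX CZ BM TY OH XE JY OI XU WO DW

Visit XT; enqueue WP, TS, LT → queue [WP, TS, LT]
Visit WP; enqueue MZ, EX, CZ, BM → queue [TS, LT, MZ, EX, CZ, BM]
Visit TS; enqueue TY, OH → queue [LT, MZ, EX, CZ, BM, TY, OH]
Visit LT; enqueue XE → queue [MZ, EX, CZ, BM, TY, OH, XE]
Visit MZ; enqueue JY → queue [EX, CZ, BM, TY, OH, XE, JY]
Visit EX → queue [CZ, BM, TY, OH, XE, JY]
Visit CZ; enqueue OI → queue [BM, TY, OH, XE, JY, OI]
Visit BM → queue [TY, OH, XE, JY, OI]
Visit TY; enqueue XU, WO → queue [OH, XE, JY, OI, XU, WO]
Visit OH → queue [XE, JY, OI, XU, WO]
Visit XE; enqueue DW → queue [JY, OI, XU, WO, DW]
Visit JY → queue [OI, XU, WO, DW]
Visit OI → queue [XU, WO, DW]
Visit XU → queue [WO, DW]
Visit WO → queue [DW]
Visit DW → queue []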